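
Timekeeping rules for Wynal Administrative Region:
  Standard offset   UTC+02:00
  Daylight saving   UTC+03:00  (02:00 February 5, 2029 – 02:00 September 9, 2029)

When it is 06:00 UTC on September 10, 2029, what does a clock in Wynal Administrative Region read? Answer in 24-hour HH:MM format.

08:00

At the standard offset (UTC+02:00), 06:00 UTC + 2h = 08:00 Wynal Administrative Region standard time.
Daylight saving runs 5 February – 9 September; the standard-time date in Wynal Administrative Region, September 10, 2029, is outside that window, so Wynal Administrative Region is on standard time at UTC+02:00.
06:00 UTC + 2h = 08:00 local.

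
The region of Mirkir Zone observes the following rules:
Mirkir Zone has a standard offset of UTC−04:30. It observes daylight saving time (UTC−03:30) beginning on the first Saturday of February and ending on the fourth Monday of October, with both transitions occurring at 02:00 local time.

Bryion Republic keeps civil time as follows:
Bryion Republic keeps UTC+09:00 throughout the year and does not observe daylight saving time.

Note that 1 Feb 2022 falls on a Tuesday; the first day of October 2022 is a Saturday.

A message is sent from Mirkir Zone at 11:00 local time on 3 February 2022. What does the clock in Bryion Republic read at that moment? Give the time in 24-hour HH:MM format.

00:30

1 February 2022 is a Tuesday, so the first Saturday is February 5.
1 October 2022 is a Saturday, so the first Monday is October 3 and the fourth is October 24.
3 February 2022 is outside the daylight-saving period (5 February – 24 October), so Mirkir Zone is on standard time, UTC−04:30.
11:00 Mirkir Zone + 4h30m = 15:30 UTC.
Bryion Republic has no daylight saving, so its offset is UTC+09:00 year-round.
15:30 UTC + 9h = 00:30 Bryion Republic (rolling into the next day, 4 February 2022).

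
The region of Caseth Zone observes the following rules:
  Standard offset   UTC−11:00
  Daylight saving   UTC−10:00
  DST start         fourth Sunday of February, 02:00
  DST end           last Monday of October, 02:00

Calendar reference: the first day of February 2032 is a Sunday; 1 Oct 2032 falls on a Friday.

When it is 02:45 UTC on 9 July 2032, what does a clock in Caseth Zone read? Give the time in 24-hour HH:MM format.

16:45

1 February 2032 is a Sunday, so the first Sunday is February 1 and the fourth is February 22.
1 October 2032 is a Friday, so Mondays fall on 4, 11, 18, 25; the last is October 25.
At the standard offset (UTC−11:00), 02:45 UTC − 11h = 15:45 Caseth Zone standard time (rolling into the previous day, 8 July 2032).
Daylight saving runs 22 February – 25 October; the standard-time date in Caseth Zone, 8 July 2032, is inside that window, so Caseth Zone is at UTC−10:00.
02:45 UTC − 10h = 16:45 local (rolling into the previous day, 8 July 2032).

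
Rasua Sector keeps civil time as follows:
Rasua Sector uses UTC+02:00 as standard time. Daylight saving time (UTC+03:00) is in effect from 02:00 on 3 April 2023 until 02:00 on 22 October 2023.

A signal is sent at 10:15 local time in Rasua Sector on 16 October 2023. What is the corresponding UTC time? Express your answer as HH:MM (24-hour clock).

16 October 2023 falls between 3 April and 22 October, so daylight saving is in effect and Rasua Sector is at UTC+03:00.
10:15 local − 3h = 07:15 UTC.

07:15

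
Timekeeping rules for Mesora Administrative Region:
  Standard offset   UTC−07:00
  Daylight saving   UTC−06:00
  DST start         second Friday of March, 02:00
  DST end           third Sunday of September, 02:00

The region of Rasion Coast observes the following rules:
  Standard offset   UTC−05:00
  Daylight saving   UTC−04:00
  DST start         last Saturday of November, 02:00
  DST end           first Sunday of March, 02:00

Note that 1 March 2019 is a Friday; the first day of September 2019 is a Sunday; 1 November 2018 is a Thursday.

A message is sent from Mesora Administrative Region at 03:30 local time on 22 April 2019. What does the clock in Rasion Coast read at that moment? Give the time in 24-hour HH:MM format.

1 March 2019 is a Friday, so the first Friday is March 1 and the second is March 8.
1 September 2019 is a Sunday, so the first Sunday is September 1 and the third is September 15.
22 April 2019 lies within the daylight-saving period (8 March – 15 September), so Mesora Administrative Region is on daylight time, UTC−06:00.
03:30 Mesora Administrative Region + 6h = 09:30 UTC.
1 November 2018 is a Thursday, so Saturdays fall on 3, 10, 17, 24; the last is November 24.
1 March 2019 is a Friday, so the first Sunday is March 3.
At the standard offset (UTC−05:00), 09:30 UTC − 5h = 04:30 Rasion Coast standard time.
Daylight saving runs 24 November 2018 – 3 March 2019; the standard-time date in Rasion Coast, 22 April 2019, is outside that window, so Rasion Coast is on standard time at UTC−05:00.
09:30 UTC − 5h = 04:30 Rasion Coast.

04:30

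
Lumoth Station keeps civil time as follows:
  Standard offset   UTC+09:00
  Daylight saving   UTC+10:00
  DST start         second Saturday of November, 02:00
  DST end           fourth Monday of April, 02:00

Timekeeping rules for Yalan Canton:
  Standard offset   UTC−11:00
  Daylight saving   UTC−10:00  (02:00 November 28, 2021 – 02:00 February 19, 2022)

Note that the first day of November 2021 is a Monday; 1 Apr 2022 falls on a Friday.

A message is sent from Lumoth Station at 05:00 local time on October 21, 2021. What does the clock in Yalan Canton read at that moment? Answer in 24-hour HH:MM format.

1 November 2021 is a Monday, so the first Saturday is November 6 and the second is November 13.
1 April 2022 is a Friday, so the first Monday is April 4 and the fourth is April 25.
October 21, 2021 does not fall between 13 November 2021 and 25 April 2022, so daylight saving is not in effect and Lumoth Station is at UTC+09:00.
05:00 Lumoth Station − 9h = 20:00 UTC (rolling into the previous day, 20 October 2021).
At the standard offset (UTC−11:00), 20:00 UTC − 11h = 09:00 Yalan Canton standard time.
The standard-time date in Yalan Canton, October 20, 2021, does not fall between 28 November 2021 and 19 February 2022, so daylight saving is not in effect and Yalan Canton is at UTC−11:00.
20:00 UTC − 11h = 09:00 Yalan Canton.

09:00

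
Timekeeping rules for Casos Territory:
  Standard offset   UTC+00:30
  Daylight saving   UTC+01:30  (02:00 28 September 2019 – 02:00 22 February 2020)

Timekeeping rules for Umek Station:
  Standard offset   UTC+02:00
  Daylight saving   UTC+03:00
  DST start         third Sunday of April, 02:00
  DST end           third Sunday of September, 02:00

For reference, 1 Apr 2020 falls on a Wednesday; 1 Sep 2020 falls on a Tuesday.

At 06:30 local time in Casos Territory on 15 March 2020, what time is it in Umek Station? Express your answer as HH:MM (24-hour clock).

08:00

15 March 2020 does not fall between 28 September 2019 and 22 February 2020, so daylight saving is not in effect and Casos Territory is at UTC+00:30.
06:30 Casos Territory − 0h30m = 06:00 UTC.
1 April 2020 is a Wednesday, so the first Sunday is April 5 and the third is April 19.
1 September 2020 is a Tuesday, so the first Sunday is September 6 and the third is September 20.
At the standard offset (UTC+02:00), 06:00 UTC + 2h = 08:00 Umek Station standard time.
Daylight saving runs 19 April – 20 September; the standard-time date in Umek Station, 15 March 2020, is outside that window, so Umek Station is on standard time at UTC+02:00.
06:00 UTC + 2h = 08:00 Umek Station.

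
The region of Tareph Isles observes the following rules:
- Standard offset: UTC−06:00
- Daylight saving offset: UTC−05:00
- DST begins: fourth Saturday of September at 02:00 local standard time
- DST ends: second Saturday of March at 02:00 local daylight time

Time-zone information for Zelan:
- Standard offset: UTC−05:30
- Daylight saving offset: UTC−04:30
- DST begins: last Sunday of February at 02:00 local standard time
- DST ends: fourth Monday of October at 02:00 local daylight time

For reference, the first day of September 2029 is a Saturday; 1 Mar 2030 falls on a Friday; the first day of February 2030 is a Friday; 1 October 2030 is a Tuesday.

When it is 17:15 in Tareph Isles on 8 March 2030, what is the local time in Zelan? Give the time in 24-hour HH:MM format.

17:45

1 September 2029 is a Saturday, so the first Saturday is September 1 and the fourth is September 22.
1 March 2030 is a Friday, so the first Saturday is March 2 and the second is March 9.
8 March 2030 falls between 22 September 2029 and 9 March 2030, so daylight saving is in effect and Tareph Isles is at UTC−05:00.
17:15 Tareph Isles + 5h = 22:15 UTC.
1 February 2030 is a Friday, so Sundays fall on 3, 10, 17, 24; the last is February 24.
1 October 2030 is a Tuesday, so the first Monday is October 7 and the fourth is October 28.
At the standard offset (UTC−05:30), 22:15 UTC − 5h30m = 16:45 Zelan standard time.
The standard-time date in Zelan, 8 March 2030, falls between 24 February and 28 October, so daylight saving is in effect and Zelan is at UTC−04:30.
22:15 UTC − 4h30m = 17:45 Zelan.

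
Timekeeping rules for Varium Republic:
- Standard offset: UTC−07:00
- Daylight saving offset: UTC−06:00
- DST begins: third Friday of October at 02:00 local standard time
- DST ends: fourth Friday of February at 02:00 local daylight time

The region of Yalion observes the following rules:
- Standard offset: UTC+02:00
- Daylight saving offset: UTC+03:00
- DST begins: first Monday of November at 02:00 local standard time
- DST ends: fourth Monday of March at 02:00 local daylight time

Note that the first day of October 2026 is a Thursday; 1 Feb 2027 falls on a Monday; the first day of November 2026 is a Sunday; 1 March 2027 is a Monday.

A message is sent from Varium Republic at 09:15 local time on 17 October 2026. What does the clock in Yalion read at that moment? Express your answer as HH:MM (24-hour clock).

17:15

1 October 2026 is a Thursday, so the first Friday is October 2 and the third is October 16.
1 February 2027 is a Monday, so the first Friday is February 5 and the fourth is February 26.
Daylight saving runs 16 October 2026 – 26 February 2027; 17 October 2026 is inside that window, so Varium Republic is at UTC−06:00.
09:15 Varium Republic + 6h = 15:15 UTC.
1 November 2026 is a Sunday, so the first Monday is November 2.
1 March 2027 is a Monday, so the first Monday is March 1 and the fourth is March 22.
At the standard offset (UTC+02:00), 15:15 UTC + 2h = 17:15 Yalion standard time.
The standard-time date in Yalion, 17 October 2026, is outside the daylight-saving period (2 November 2026 – 22 March 2027), so Yalion is on standard time, UTC+02:00.
15:15 UTC + 2h = 17:15 Yalion.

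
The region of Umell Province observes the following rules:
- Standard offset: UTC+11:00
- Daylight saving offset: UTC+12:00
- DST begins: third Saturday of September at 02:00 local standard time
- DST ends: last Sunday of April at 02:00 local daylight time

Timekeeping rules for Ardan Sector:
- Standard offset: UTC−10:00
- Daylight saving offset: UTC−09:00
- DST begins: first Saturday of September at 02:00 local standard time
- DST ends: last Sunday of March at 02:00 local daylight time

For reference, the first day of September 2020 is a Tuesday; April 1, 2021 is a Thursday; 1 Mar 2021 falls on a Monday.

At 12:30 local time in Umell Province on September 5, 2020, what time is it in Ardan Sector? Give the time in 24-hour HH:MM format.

15:30

1 September 2020 is a Tuesday, so the first Saturday is September 5 and the third is September 19.
1 April 2021 is a Thursday, so Sundays fall on 4, 11, 18, 25; the last is April 25.
Daylight saving runs 19 September 2020 – 25 April 2021; September 5, 2020 is outside that window, so Umell Province is on standard time at UTC+11:00.
12:30 Umell Province − 11h = 01:30 UTC.
1 September 2020 is a Tuesday, so the first Saturday is September 5.
1 March 2021 is a Monday, so Sundays fall on 7, 14, 21, 28; the last is March 28.
At the standard offset (UTC−10:00), 01:30 UTC − 10h = 15:30 Ardan Sector standard time (rolling into the previous day, 4 September 2020).
Daylight saving runs 5 September 2020 – 28 March 2021; the standard-time date in Ardan Sector, September 4, 2020, is outside that window, so Ardan Sector is on standard time at UTC−10:00.
01:30 UTC − 10h = 15:30 Ardan Sector (rolling into the previous day, 4 September 2020).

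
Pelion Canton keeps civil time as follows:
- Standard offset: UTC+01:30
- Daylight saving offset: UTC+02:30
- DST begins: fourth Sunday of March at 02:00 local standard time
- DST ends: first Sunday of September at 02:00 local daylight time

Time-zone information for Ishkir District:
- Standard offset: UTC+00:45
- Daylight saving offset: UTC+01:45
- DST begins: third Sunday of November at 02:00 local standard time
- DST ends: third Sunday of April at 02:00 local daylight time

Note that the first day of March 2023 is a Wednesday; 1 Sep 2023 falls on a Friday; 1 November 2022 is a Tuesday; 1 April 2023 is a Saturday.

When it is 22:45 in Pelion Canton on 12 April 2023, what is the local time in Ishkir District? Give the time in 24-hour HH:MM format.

22:00

1 March 2023 is a Wednesday, so the first Sunday is March 5 and the fourth is March 26.
1 September 2023 is a Friday, so the first Sunday is September 3.
12 April 2023 falls between 26 March and 3 September, so daylight saving is in effect and Pelion Canton is at UTC+02:30.
22:45 Pelion Canton − 2h30m = 20:15 UTC.
1 November 2022 is a Tuesday, so the first Sunday is November 6 and the third is November 20.
1 April 2023 is a Saturday, so the first Sunday is April 2 and the third is April 16.
At the standard offset (UTC+00:45), 20:15 UTC + 0h45m = 21:00 Ishkir District standard time.
The standard-time date in Ishkir District, 12 April 2023, lies within the daylight-saving period (20 November 2022 – 16 April 2023), so Ishkir District is on daylight time, UTC+01:45.
20:15 UTC + 1h45m = 22:00 Ishkir District.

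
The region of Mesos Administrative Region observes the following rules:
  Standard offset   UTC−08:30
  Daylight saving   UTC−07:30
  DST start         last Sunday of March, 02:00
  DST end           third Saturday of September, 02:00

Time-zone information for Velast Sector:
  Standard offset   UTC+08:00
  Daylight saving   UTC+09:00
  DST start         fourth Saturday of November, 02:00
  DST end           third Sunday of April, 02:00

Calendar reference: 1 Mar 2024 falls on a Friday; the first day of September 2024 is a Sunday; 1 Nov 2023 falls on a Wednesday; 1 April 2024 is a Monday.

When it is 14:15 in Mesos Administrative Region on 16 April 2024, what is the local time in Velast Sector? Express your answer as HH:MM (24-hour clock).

06:45

1 March 2024 is a Friday, so Sundays fall on 3, 10, 17, 24, 31; the last is March 31.
1 September 2024 is a Sunday, so the first Saturday is September 7 and the third is September 21.
16 April 2024 lies within the daylight-saving period (31 March – 21 September), so Mesos Administrative Region is on daylight time, UTC−07:30.
14:15 Mesos Administrative Region + 7h30m = 21:45 UTC.
1 November 2023 is a Wednesday, so the first Saturday is November 4 and the fourth is November 25.
1 April 2024 is a Monday, so the first Sunday is April 7 and the third is April 21.
At the standard offset (UTC+08:00), 21:45 UTC + 8h = 05:45 Velast Sector standard time (rolling into the next day, 17 April 2024).
The standard-time date in Velast Sector, 17 April 2024, falls between 25 November 2023 and 21 April 2024, so daylight saving is in effect and Velast Sector is at UTC+09:00.
21:45 UTC + 9h = 06:45 Velast Sector (rolling into the next day, 17 April 2024).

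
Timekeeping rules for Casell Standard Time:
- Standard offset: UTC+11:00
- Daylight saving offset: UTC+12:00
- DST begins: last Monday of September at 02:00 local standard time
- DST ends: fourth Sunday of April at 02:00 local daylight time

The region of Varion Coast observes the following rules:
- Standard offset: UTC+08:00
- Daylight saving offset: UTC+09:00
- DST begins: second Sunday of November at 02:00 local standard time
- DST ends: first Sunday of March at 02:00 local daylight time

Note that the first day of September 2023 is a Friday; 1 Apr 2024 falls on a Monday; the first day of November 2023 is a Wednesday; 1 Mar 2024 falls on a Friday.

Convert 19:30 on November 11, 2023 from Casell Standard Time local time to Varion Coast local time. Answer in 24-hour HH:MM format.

1 September 2023 is a Friday, so Mondays fall on 4, 11, 18, 25; the last is September 25.
1 April 2024 is a Monday, so the first Sunday is April 7 and the fourth is April 28.
November 11, 2023 falls between 25 September 2023 and 28 April 2024, so daylight saving is in effect and Casell Standard Time is at UTC+12:00.
19:30 Casell Standard Time − 12h = 07:30 UTC.
1 November 2023 is a Wednesday, so the first Sunday is November 5 and the second is November 12.
1 March 2024 is a Friday, so the first Sunday is March 3.
At the standard offset (UTC+08:00), 07:30 UTC + 8h = 15:30 Varion Coast standard time.
Daylight saving runs 12 November 2023 – 3 March 2024; the standard-time date in Varion Coast, November 11, 2023, is outside that window, so Varion Coast is on standard time at UTC+08:00.
07:30 UTC + 8h = 15:30 Varion Coast.

15:30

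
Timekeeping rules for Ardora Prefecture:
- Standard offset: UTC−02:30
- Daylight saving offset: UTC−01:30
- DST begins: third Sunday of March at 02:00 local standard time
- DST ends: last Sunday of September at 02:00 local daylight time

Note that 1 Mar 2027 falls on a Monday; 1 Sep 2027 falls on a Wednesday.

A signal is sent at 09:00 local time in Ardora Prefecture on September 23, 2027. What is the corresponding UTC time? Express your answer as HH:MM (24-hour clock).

10:30

1 March 2027 is a Monday, so the first Sunday is March 7 and the third is March 21.
1 September 2027 is a Wednesday, so Sundays fall on 5, 12, 19, 26; the last is September 26.
September 23, 2027 falls between 21 March and 26 September, so daylight saving is in effect and Ardora Prefecture is at UTC−01:30.
09:00 local + 1h30m = 10:30 UTC.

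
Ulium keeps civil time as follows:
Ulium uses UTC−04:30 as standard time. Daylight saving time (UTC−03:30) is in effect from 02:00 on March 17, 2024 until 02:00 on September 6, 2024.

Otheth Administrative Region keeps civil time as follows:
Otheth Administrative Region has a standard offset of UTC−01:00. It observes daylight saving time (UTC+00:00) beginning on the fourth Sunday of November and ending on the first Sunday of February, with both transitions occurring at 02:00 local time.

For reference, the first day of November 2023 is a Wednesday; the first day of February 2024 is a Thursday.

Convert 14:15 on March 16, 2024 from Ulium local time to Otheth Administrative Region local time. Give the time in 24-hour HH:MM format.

Daylight saving runs 17 March – 6 September; March 16, 2024 is outside that window, so Ulium is on standard time at UTC−04:30.
14:15 Ulium + 4h30m = 18:45 UTC.
1 November 2023 is a Wednesday, so the first Sunday is November 5 and the fourth is November 26.
1 February 2024 is a Thursday, so the first Sunday is February 4.
At the standard offset (UTC−01:00), 18:45 UTC − 1h = 17:45 Otheth Administrative Region standard time.
The standard-time date in Otheth Administrative Region, March 16, 2024, is outside the daylight-saving period (26 November 2023 – 4 February 2024), so Otheth Administrative Region is on standard time, UTC−01:00.
18:45 UTC − 1h = 17:45 Otheth Administrative Region.

17:45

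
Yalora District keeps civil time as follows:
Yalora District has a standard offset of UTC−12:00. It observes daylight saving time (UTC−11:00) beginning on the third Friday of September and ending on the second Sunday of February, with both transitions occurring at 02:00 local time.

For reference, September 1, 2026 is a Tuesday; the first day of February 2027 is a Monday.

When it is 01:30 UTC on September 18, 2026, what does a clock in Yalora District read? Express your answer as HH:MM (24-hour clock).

1 September 2026 is a Tuesday, so the first Friday is September 4 and the third is September 18.
1 February 2027 is a Monday, so the first Sunday is February 7 and the second is February 14.
At the standard offset (UTC−12:00), 01:30 UTC − 12h = 13:30 Yalora District standard time (rolling into the previous day, 17 September 2026).
Daylight saving runs 18 September 2026 – 14 February 2027; the standard-time date in Yalora District, September 17, 2026, is outside that window, so Yalora District is on standard time at UTC−12:00.
01:30 UTC − 12h = 13:30 local (rolling into the previous day, 17 September 2026).

13:30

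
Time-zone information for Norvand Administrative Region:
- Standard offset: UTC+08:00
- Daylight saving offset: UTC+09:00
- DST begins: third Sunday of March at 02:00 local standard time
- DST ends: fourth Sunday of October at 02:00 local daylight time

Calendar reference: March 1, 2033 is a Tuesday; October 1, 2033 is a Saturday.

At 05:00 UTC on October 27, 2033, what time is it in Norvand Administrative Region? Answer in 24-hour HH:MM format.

13:00

1 March 2033 is a Tuesday, so the first Sunday is March 6 and the third is March 20.
1 October 2033 is a Saturday, so the first Sunday is October 2 and the fourth is October 23.
At the standard offset (UTC+08:00), 05:00 UTC + 8h = 13:00 Norvand Administrative Region standard time.
The standard-time date in Norvand Administrative Region, October 27, 2033, does not fall between 20 March and 23 October, so daylight saving is not in effect and Norvand Administrative Region is at UTC+08:00.
05:00 UTC + 8h = 13:00 local.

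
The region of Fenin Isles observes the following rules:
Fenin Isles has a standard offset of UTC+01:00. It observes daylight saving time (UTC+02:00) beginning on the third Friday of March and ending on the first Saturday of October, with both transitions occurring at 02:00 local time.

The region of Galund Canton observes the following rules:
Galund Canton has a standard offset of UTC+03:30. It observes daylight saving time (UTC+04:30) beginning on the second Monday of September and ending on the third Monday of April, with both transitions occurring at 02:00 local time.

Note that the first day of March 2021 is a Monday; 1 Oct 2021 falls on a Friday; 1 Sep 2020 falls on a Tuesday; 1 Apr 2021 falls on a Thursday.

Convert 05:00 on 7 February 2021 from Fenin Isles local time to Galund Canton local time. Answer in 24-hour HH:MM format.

1 March 2021 is a Monday, so the first Friday is March 5 and the third is March 19.
1 October 2021 is a Friday, so the first Saturday is October 2.
7 February 2021 is outside the daylight-saving period (19 March – 2 October), so Fenin Isles is on standard time, UTC+01:00.
05:00 Fenin Isles − 1h = 04:00 UTC.
1 September 2020 is a Tuesday, so the first Monday is September 7 and the second is September 14.
1 April 2021 is a Thursday, so the first Monday is April 5 and the third is April 19.
At the standard offset (UTC+03:30), 04:00 UTC + 3h30m = 07:30 Galund Canton standard time.
The standard-time date in Galund Canton, 7 February 2021, lies within the daylight-saving period (14 September 2020 – 19 April 2021), so Galund Canton is on daylight time, UTC+04:30.
04:00 UTC + 4h30m = 08:30 Galund Canton.

08:30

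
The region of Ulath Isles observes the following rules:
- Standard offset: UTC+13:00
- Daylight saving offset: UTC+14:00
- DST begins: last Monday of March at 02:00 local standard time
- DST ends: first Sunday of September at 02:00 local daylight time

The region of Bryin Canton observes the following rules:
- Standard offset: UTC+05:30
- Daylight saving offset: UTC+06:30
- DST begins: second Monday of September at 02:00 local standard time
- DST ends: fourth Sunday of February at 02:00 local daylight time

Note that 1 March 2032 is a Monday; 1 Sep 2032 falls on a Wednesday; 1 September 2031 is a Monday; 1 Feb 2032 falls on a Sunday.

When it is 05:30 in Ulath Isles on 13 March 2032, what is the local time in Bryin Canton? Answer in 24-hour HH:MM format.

1 March 2032 is a Monday, so Mondays fall on 1, 8, 15, 22, 29; the last is March 29.
1 September 2032 is a Wednesday, so the first Sunday is September 5.
Daylight saving runs 29 March – 5 September; 13 March 2032 is outside that window, so Ulath Isles is on standard time at UTC+13:00.
05:30 Ulath Isles − 13h = 16:30 UTC (rolling into the previous day, 12 March 2032).
1 September 2031 is a Monday, so the first Monday is September 1 and the second is September 8.
1 February 2032 is a Sunday, so the first Sunday is February 1 and the fourth is February 22.
At the standard offset (UTC+05:30), 16:30 UTC + 5h30m = 22:00 Bryin Canton standard time.
The standard-time date in Bryin Canton, 12 March 2032, does not fall between 8 September 2031 and 22 February 2032, so daylight saving is not in effect and Bryin Canton is at UTC+05:30.
16:30 UTC + 5h30m = 22:00 Bryin Canton.

22:00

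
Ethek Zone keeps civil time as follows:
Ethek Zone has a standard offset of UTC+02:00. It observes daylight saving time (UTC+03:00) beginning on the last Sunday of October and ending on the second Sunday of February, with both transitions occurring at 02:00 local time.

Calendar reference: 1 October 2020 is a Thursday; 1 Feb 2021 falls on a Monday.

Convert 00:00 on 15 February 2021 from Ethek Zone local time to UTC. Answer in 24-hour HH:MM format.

1 October 2020 is a Thursday, so Sundays fall on 4, 11, 18, 25; the last is October 25.
1 February 2021 is a Monday, so the first Sunday is February 7 and the second is February 14.
15 February 2021 is outside the daylight-saving period (25 October 2020 – 14 February 2021), so Ethek Zone is on standard time, UTC+02:00.
00:00 local − 2h = 22:00 UTC (rolling into the previous day, 14 February 2021).

22:00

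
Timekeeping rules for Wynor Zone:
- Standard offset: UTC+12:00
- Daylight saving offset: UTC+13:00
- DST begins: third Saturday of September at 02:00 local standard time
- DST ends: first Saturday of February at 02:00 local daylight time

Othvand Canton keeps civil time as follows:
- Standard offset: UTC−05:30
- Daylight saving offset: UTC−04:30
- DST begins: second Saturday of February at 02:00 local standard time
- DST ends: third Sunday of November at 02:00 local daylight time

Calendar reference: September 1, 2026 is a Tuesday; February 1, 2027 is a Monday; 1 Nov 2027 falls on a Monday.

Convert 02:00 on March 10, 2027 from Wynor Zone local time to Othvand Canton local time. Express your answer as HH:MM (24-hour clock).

09:30

1 September 2026 is a Tuesday, so the first Saturday is September 5 and the third is September 19.
1 February 2027 is a Monday, so the first Saturday is February 6.
March 10, 2027 is outside the daylight-saving period (19 September 2026 – 6 February 2027), so Wynor Zone is on standard time, UTC+12:00.
02:00 Wynor Zone − 12h = 14:00 UTC (rolling into the previous day, 9 March 2027).
1 February 2027 is a Monday, so the first Saturday is February 6 and the second is February 13.
1 November 2027 is a Monday, so the first Sunday is November 7 and the third is November 21.
At the standard offset (UTC−05:30), 14:00 UTC − 5h30m = 08:30 Othvand Canton standard time.
The standard-time date in Othvand Canton, March 9, 2027, falls between 13 February and 21 November, so daylight saving is in effect and Othvand Canton is at UTC−04:30.
14:00 UTC − 4h30m = 09:30 Othvand Canton.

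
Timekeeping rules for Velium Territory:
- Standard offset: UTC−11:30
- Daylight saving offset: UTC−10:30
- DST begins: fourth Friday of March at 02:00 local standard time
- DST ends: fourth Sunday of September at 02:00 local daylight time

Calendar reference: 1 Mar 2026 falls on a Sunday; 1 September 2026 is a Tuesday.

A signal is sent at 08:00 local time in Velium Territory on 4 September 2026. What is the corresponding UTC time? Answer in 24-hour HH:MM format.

1 March 2026 is a Sunday, so the first Friday is March 6 and the fourth is March 27.
1 September 2026 is a Tuesday, so the first Sunday is September 6 and the fourth is September 27.
4 September 2026 lies within the daylight-saving period (27 March – 27 September), so Velium Territory is on daylight time, UTC−10:30.
08:00 local + 10h30m = 18:30 UTC.

18:30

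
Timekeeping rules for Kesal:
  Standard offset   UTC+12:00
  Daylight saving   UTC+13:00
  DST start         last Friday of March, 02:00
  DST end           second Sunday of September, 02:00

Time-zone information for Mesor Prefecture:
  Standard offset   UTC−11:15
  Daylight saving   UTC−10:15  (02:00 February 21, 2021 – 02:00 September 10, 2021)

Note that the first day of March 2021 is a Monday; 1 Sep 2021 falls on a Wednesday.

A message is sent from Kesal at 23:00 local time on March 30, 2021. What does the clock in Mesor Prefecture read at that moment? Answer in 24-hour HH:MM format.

23:45

1 March 2021 is a Monday, so Fridays fall on 5, 12, 19, 26; the last is March 26.
1 September 2021 is a Wednesday, so the first Sunday is September 5 and the second is September 12.
March 30, 2021 lies within the daylight-saving period (26 March – 12 September), so Kesal is on daylight time, UTC+13:00.
23:00 Kesal − 13h = 10:00 UTC.
At the standard offset (UTC−11:15), 10:00 UTC − 11h15m = 22:45 Mesor Prefecture standard time (rolling into the previous day, 29 March 2021).
The standard-time date in Mesor Prefecture, March 29, 2021, falls between 21 February and 10 September, so daylight saving is in effect and Mesor Prefecture is at UTC−10:15.
10:00 UTC − 10h15m = 23:45 Mesor Prefecture (rolling into the previous day, 29 March 2021).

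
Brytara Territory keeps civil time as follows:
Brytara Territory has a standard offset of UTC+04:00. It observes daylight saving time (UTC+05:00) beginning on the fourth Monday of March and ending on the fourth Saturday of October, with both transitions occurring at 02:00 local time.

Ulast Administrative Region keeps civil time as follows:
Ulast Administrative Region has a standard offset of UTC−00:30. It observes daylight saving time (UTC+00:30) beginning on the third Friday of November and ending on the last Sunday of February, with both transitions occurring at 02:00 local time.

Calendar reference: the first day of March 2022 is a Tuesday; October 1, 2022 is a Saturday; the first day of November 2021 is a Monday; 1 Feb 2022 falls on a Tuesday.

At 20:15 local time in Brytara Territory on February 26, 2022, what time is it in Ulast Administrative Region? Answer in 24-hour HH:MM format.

16:45

1 March 2022 is a Tuesday, so the first Monday is March 7 and the fourth is March 28.
1 October 2022 is a Saturday, so the first Saturday is October 1 and the fourth is October 22.
February 26, 2022 does not fall between 28 March and 22 October, so daylight saving is not in effect and Brytara Territory is at UTC+04:00.
20:15 Brytara Territory − 4h = 16:15 UTC.
1 November 2021 is a Monday, so the first Friday is November 5 and the third is November 19.
1 February 2022 is a Tuesday, so Sundays fall on 6, 13, 20, 27; the last is February 27.
At the standard offset (UTC−00:30), 16:15 UTC − 0h30m = 15:45 Ulast Administrative Region standard time.
Daylight saving runs 19 November 2021 – 27 February 2022; the standard-time date in Ulast Administrative Region, February 26, 2022, is inside that window, so Ulast Administrative Region is at UTC+00:30.
16:15 UTC + 0h30m = 16:45 Ulast Administrative Region.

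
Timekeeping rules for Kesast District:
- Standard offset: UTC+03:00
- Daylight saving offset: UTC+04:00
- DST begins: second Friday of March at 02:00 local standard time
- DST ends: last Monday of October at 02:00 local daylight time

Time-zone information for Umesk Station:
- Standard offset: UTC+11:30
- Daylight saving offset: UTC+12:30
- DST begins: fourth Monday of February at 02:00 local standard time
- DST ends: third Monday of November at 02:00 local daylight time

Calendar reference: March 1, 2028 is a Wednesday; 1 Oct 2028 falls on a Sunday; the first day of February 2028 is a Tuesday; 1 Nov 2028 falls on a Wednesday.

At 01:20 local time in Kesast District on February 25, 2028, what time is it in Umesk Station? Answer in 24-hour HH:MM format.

1 March 2028 is a Wednesday, so the first Friday is March 3 and the second is March 10.
1 October 2028 is a Sunday, so Mondays fall on 2, 9, 16, 23, 30; the last is October 30.
Daylight saving runs 10 March – 30 October; February 25, 2028 is outside that window, so Kesast District is on standard time at UTC+03:00.
01:20 Kesast District − 3h = 22:20 UTC (rolling into the previous day, 24 February 2028).
1 February 2028 is a Tuesday, so the first Monday is February 7 and the fourth is February 28.
1 November 2028 is a Wednesday, so the first Monday is November 6 and the third is November 20.
At the standard offset (UTC+11:30), 22:20 UTC + 11h30m = 09:50 Umesk Station standard time (rolling into the next day, 25 February 2028).
The standard-time date in Umesk Station, February 25, 2028, does not fall between 28 February and 20 November, so daylight saving is not in effect and Umesk Station is at UTC+11:30.
22:20 UTC + 11h30m = 09:50 Umesk Station (rolling into the next day, 25 February 2028).

09:50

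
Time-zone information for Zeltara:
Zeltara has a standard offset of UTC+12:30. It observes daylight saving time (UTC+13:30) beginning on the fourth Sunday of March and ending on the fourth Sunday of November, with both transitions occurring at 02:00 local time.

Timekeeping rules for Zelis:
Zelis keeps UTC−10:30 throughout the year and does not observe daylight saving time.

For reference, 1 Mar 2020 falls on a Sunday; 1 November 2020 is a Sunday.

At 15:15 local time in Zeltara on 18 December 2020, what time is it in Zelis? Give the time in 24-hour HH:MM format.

16:15

1 March 2020 is a Sunday, so the first Sunday is March 1 and the fourth is March 22.
1 November 2020 is a Sunday, so the first Sunday is November 1 and the fourth is November 22.
Daylight saving runs 22 March – 22 November; 18 December 2020 is outside that window, so Zeltara is on standard time at UTC+12:30.
15:15 Zeltara − 12h30m = 02:45 UTC.
Zelis stays on UTC−10:30 all year.
02:45 UTC − 10h30m = 16:15 Zelis (rolling into the previous day, 17 December 2020).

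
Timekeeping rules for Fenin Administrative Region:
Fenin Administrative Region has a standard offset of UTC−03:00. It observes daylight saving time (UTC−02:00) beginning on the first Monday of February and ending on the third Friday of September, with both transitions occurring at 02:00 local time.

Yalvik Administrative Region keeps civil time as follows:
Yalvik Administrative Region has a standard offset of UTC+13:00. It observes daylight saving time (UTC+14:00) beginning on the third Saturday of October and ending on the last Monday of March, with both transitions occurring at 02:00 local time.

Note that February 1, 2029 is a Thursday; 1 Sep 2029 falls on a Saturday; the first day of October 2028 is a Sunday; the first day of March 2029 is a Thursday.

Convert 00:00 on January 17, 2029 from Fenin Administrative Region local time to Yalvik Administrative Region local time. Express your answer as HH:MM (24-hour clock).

17:00

1 February 2029 is a Thursday, so the first Monday is February 5.
1 September 2029 is a Saturday, so the first Friday is September 7 and the third is September 21.
Daylight saving runs 5 February – 21 September; January 17, 2029 is outside that window, so Fenin Administrative Region is on standard time at UTC−03:00.
00:00 Fenin Administrative Region + 3h = 03:00 UTC.
1 October 2028 is a Sunday, so the first Saturday is October 7 and the third is October 21.
1 March 2029 is a Thursday, so Mondays fall on 5, 12, 19, 26; the last is March 26.
At the standard offset (UTC+13:00), 03:00 UTC + 13h = 16:00 Yalvik Administrative Region standard time.
The standard-time date in Yalvik Administrative Region, January 17, 2029, falls between 21 October 2028 and 26 March 2029, so daylight saving is in effect and Yalvik Administrative Region is at UTC+14:00.
03:00 UTC + 14h = 17:00 Yalvik Administrative Region.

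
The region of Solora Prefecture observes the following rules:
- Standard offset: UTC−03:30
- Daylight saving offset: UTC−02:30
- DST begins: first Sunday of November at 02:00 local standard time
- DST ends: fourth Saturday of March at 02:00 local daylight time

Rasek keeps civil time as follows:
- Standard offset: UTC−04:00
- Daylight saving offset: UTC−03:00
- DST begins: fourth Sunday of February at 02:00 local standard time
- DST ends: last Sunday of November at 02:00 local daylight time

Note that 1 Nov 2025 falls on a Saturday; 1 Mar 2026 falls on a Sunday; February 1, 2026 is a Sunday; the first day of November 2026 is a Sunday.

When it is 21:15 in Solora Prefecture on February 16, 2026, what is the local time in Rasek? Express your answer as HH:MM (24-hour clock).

1 November 2025 is a Saturday, so the first Sunday is November 2.
1 March 2026 is a Sunday, so the first Saturday is March 7 and the fourth is March 28.
February 16, 2026 falls between 2 November 2025 and 28 March 2026, so daylight saving is in effect and Solora Prefecture is at UTC−02:30.
21:15 Solora Prefecture + 2h30m = 23:45 UTC.
1 February 2026 is a Sunday, so the first Sunday is February 1 and the fourth is February 22.
1 November 2026 is a Sunday, so Sundays fall on 1, 8, 15, 22, 29; the last is November 29.
At the standard offset (UTC−04:00), 23:45 UTC − 4h = 19:45 Rasek standard time.
The standard-time date in Rasek, February 16, 2026, does not fall between 22 February and 29 November, so daylight saving is not in effect and Rasek is at UTC−04:00.
23:45 UTC − 4h = 19:45 Rasek.

19:45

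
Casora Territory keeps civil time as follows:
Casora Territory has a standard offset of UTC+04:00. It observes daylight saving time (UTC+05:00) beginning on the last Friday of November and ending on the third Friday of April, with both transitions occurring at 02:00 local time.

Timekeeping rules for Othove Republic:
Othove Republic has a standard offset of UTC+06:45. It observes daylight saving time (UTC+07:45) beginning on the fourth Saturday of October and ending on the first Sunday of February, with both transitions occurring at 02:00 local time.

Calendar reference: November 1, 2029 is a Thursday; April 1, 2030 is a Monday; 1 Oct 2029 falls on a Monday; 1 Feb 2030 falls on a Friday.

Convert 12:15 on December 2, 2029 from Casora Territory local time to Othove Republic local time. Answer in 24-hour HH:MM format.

15:00

1 November 2029 is a Thursday, so Fridays fall on 2, 9, 16, 23, 30; the last is November 30.
1 April 2030 is a Monday, so the first Friday is April 5 and the third is April 19.
Daylight saving runs 30 November 2029 – 19 April 2030; December 2, 2029 is inside that window, so Casora Territory is at UTC+05:00.
12:15 Casora Territory − 5h = 07:15 UTC.
1 October 2029 is a Monday, so the first Saturday is October 6 and the fourth is October 27.
1 February 2030 is a Friday, so the first Sunday is February 3.
At the standard offset (UTC+06:45), 07:15 UTC + 6h45m = 14:00 Othove Republic standard time.
The standard-time date in Othove Republic, December 2, 2029, lies within the daylight-saving period (27 October 2029 – 3 February 2030), so Othove Republic is on daylight time, UTC+07:45.
07:15 UTC + 7h45m = 15:00 Othove Republic.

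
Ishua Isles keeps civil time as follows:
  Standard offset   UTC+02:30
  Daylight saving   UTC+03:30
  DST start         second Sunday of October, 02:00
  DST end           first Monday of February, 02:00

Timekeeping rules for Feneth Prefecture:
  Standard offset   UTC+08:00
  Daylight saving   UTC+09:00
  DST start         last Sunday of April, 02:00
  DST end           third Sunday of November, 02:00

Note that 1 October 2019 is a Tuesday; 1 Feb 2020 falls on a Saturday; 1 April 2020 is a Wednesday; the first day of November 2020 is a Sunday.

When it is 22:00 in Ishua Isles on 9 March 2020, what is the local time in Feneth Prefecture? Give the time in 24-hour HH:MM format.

1 October 2019 is a Tuesday, so the first Sunday is October 6 and the second is October 13.
1 February 2020 is a Saturday, so the first Monday is February 3.
Daylight saving runs 13 October 2019 – 3 February 2020; 9 March 2020 is outside that window, so Ishua Isles is on standard time at UTC+02:30.
22:00 Ishua Isles − 2h30m = 19:30 UTC.
1 April 2020 is a Wednesday, so Sundays fall on 5, 12, 19, 26; the last is April 26.
1 November 2020 is a Sunday, so the first Sunday is November 1 and the third is November 15.
At the standard offset (UTC+08:00), 19:30 UTC + 8h = 03:30 Feneth Prefecture standard time (rolling into the next day, 10 March 2020).
Daylight saving runs 26 April – 15 November; the standard-time date in Feneth Prefecture, 10 March 2020, is outside that window, so Feneth Prefecture is on standard time at UTC+08:00.
19:30 UTC + 8h = 03:30 Feneth Prefecture (rolling into the next day, 10 March 2020).

03:30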